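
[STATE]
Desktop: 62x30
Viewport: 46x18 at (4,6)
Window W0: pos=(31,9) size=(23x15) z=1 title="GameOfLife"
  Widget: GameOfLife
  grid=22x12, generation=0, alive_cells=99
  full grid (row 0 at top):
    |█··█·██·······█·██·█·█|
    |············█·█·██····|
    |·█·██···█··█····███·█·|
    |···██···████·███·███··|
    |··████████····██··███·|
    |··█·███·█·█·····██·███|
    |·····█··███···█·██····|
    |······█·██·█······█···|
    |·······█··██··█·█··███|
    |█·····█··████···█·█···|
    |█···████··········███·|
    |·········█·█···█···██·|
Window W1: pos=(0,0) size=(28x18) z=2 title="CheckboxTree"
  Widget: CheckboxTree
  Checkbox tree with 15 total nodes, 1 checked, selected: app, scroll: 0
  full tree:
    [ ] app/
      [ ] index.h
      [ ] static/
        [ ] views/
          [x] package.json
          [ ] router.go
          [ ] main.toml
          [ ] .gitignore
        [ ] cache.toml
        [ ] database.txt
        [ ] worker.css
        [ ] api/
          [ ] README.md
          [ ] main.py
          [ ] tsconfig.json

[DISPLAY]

  [-] views/           ┃                      
    [x] package.json   ┃                      
    [ ] router.go      ┃                      
    [ ] main.toml      ┃   ┏━━━━━━━━━━━━━━━━━━
    [ ] .gitignore     ┃   ┃ GameOfLife       
  [ ] cache.toml       ┃   ┠──────────────────
  [ ] database.txt     ┃   ┃Gen: 0            
  [ ] worker.css       ┃   ┃············█·█·██
  [ ] api/             ┃   ┃·█·██···█··█····██
    [ ] README.md      ┃   ┃···██···████·███·█
    [ ] main.py        ┃   ┃··████████····██··
━━━━━━━━━━━━━━━━━━━━━━━┛   ┃··█·███·█·█·····██
                           ┃·····█··███···█·██
                           ┃······█·██·█······
                           ┃·······█··██··█·█·
                           ┃█·····█··████···█·
                           ┃█···████··········
                           ┗━━━━━━━━━━━━━━━━━━


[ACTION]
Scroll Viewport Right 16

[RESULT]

           ┃                                  
age.json   ┃                                  
er.go      ┃                                  
.toml      ┃   ┏━━━━━━━━━━━━━━━━━━━━━┓        
ignore     ┃   ┃ GameOfLife          ┃        
toml       ┃   ┠─────────────────────┨        
se.txt     ┃   ┃Gen: 0               ┃        
.css       ┃   ┃············█·█·██···┃        
           ┃   ┃·█·██···█··█····███·█┃        
ME.md      ┃   ┃···██···████·███·███·┃        
.py        ┃   ┃··████████····██··███┃        
━━━━━━━━━━━┛   ┃··█·███·█·█·····██·██┃        
               ┃·····█··███···█·██···┃        
               ┃······█·██·█······█··┃        
               ┃·······█··██··█·█··██┃        
               ┃█·····█··████···█·█··┃        
               ┃█···████··········███┃        
               ┗━━━━━━━━━━━━━━━━━━━━━┛        


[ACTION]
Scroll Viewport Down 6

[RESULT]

se.txt     ┃   ┃Gen: 0               ┃        
.css       ┃   ┃············█·█·██···┃        
           ┃   ┃·█·██···█··█····███·█┃        
ME.md      ┃   ┃···██···████·███·███·┃        
.py        ┃   ┃··████████····██··███┃        
━━━━━━━━━━━┛   ┃··█·███·█·█·····██·██┃        
               ┃·····█··███···█·██···┃        
               ┃······█·██·█······█··┃        
               ┃·······█··██··█·█··██┃        
               ┃█·····█··████···█·█··┃        
               ┃█···████··········███┃        
               ┗━━━━━━━━━━━━━━━━━━━━━┛        
                                              
                                              
                                              
                                              
                                              
                                              


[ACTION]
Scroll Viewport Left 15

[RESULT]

     [ ] database.txt     ┃   ┃Gen: 0         
     [ ] worker.css       ┃   ┃············█·█
     [ ] api/             ┃   ┃·█·██···█··█···
       [ ] README.md      ┃   ┃···██···████·██
       [ ] main.py        ┃   ┃··████████····█
━━━━━━━━━━━━━━━━━━━━━━━━━━┛   ┃··█·███·█·█····
                              ┃·····█··███···█
                              ┃······█·██·█···
                              ┃·······█··██··█
                              ┃█·····█··████··
                              ┃█···████·······
                              ┗━━━━━━━━━━━━━━━
                                              
                                              
                                              
                                              
                                              
                                              


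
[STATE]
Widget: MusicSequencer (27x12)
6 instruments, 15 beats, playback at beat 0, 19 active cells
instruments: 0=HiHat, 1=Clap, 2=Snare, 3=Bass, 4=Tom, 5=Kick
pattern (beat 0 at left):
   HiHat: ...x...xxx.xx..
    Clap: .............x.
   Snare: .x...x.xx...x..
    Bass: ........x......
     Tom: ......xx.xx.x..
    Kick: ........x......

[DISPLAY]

      ▼12345678901234      
 HiHat···█···███·██··      
  Clap·············█·      
 Snare·█···█·██···█··      
  Bass········█······      
   Tom······██·██·█··      
  Kick········█······      
                           
                           
                           
                           
                           


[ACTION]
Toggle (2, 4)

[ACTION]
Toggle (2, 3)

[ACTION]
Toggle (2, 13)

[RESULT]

      ▼12345678901234      
 HiHat···█···███·██··      
  Clap·············█·      
 Snare·█·███·██···██·      
  Bass········█······      
   Tom······██·██·█··      
  Kick········█······      
                           
                           
                           
                           
                           


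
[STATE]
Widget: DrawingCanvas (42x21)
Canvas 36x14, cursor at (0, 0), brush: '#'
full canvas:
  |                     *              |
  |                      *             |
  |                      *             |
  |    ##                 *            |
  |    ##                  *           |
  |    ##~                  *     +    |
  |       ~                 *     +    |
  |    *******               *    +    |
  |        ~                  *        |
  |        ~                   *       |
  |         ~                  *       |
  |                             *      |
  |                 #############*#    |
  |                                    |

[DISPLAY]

+                    *                    
                      *                   
                      *                   
    ##                 *                  
    ##                  *                 
    ##~                  *     +          
       ~                 *     +          
    *******               *    +          
        ~                  *              
        ~                   *             
         ~                  *             
                             *            
                 #############*#          
                                          
                                          
                                          
                                          
                                          
                                          
                                          
                                          


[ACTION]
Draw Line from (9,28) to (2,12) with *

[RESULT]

+                    *                    
                      *                   
            **        *                   
    ##        **       *                  
    ##          **      *                 
    ##~           **     *     +          
       ~            ***  *     +          
    *******            ** *    +          
        ~                ***              
        ~                  **             
         ~                  *             
                             *            
                 #############*#          
                                          
                                          
                                          
                                          
                                          
                                          
                                          
                                          


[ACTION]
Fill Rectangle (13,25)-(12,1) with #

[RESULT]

+                    *                    
                      *                   
            **        *                   
    ##        **       *                  
    ##          **      *                 
    ##~           **     *     +          
       ~            ***  *     +          
    *******            ** *    +          
        ~                ***              
        ~                  **             
         ~                  *             
                             *            
 #############################*#          
 #########################                
                                          
                                          
                                          
                                          
                                          
                                          
                                          


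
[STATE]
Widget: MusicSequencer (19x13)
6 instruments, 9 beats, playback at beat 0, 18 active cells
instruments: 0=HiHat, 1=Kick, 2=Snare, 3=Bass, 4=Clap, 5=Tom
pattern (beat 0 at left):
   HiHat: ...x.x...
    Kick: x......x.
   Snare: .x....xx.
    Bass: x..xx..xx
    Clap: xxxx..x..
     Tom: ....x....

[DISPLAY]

      ▼12345678    
 HiHat···█·█···    
  Kick█······█·    
 Snare·█····██·    
  Bass█··██··██    
  Clap████··█··    
   Tom····█····    
                   
                   
                   
                   
                   
                   


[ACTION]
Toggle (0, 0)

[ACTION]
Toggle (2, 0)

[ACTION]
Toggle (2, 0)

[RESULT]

      ▼12345678    
 HiHat█··█·█···    
  Kick█······█·    
 Snare·█····██·    
  Bass█··██··██    
  Clap████··█··    
   Tom····█····    
                   
                   
                   
                   
                   
                   


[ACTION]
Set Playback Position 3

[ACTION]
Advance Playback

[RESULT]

      0123▼5678    
 HiHat█··█·█···    
  Kick█······█·    
 Snare·█····██·    
  Bass█··██··██    
  Clap████··█··    
   Tom····█····    
                   
                   
                   
                   
                   
                   


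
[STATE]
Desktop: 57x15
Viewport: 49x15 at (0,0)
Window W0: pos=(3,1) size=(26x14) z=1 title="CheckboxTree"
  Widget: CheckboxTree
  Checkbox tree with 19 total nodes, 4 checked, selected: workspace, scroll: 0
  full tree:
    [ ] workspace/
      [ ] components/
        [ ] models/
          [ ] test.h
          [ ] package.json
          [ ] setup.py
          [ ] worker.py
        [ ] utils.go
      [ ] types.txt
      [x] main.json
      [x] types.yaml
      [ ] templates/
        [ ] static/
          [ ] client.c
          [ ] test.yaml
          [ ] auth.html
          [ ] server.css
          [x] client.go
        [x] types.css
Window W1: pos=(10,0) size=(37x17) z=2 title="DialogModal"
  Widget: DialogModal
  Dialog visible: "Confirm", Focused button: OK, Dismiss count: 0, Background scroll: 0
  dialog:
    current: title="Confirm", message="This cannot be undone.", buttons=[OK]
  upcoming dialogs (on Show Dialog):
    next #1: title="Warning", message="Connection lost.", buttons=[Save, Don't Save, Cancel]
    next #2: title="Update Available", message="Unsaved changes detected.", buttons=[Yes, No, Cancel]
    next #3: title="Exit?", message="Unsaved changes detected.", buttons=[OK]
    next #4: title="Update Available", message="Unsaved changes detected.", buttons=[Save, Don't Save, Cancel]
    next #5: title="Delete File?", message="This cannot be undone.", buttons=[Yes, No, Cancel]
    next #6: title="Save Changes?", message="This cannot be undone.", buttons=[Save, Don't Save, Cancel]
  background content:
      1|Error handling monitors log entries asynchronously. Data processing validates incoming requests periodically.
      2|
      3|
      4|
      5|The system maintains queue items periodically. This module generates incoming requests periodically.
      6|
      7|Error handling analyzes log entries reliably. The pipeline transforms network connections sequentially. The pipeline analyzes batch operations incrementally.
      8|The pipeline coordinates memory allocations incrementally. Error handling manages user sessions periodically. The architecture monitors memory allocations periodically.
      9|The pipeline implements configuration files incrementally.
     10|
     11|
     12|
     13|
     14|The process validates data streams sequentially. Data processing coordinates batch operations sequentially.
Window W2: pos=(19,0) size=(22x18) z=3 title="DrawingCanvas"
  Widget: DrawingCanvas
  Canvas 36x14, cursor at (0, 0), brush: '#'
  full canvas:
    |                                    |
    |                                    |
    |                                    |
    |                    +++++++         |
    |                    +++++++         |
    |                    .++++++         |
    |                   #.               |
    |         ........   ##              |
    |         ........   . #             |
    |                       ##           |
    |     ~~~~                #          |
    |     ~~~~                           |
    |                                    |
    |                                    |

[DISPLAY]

          ┏━━━━━━━━┏━━━━━━━━━━━━━━━━━━━━┓━━━━━┓  
   ┏━━━━━━┃ DialogM┃ DrawingCanvas      ┃     ┃  
   ┃ Check┠────────┠────────────────────┨─────┨  
   ┠──────┃Error ha┃+                   ┃tries┃  
   ┃>[-] w┃        ┃                    ┃     ┃  
   ┃   [ ]┃        ┃                    ┃     ┃  
   ┃     [┃        ┃                    ┃     ┃  
   ┃      ┃The ┌───┃                    ┃ms pe┃  
   ┃      ┃    │   ┃                    ┃     ┃  
   ┃      ┃Erro│ Th┃                   #┃tries┃  
   ┃      ┃The │   ┃         ........   ┃y all┃  
   ┃     [┃The └───┃         ........   ┃urati┃  
   ┃   [ ]┃        ┃                    ┃     ┃  
   ┃   [x]┃        ┃     ~~~~           ┃     ┃  
   ┗━━━━━━┃        ┃     ~~~~           ┃     ┃  


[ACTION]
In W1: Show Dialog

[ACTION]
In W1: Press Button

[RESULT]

          ┏━━━━━━━━┏━━━━━━━━━━━━━━━━━━━━┓━━━━━┓  
   ┏━━━━━━┃ DialogM┃ DrawingCanvas      ┃     ┃  
   ┃ Check┠────────┠────────────────────┨─────┨  
   ┠──────┃Error ha┃+                   ┃tries┃  
   ┃>[-] w┃        ┃                    ┃     ┃  
   ┃   [ ]┃        ┃                    ┃     ┃  
   ┃     [┃        ┃                    ┃     ┃  
   ┃      ┃The syst┃                    ┃ms pe┃  
   ┃      ┃        ┃                    ┃     ┃  
   ┃      ┃Error ha┃                   #┃tries┃  
   ┃      ┃The pipe┃         ........   ┃y all┃  
   ┃     [┃The pipe┃         ........   ┃urati┃  
   ┃   [ ]┃        ┃                    ┃     ┃  
   ┃   [x]┃        ┃     ~~~~           ┃     ┃  
   ┗━━━━━━┃        ┃     ~~~~           ┃     ┃  


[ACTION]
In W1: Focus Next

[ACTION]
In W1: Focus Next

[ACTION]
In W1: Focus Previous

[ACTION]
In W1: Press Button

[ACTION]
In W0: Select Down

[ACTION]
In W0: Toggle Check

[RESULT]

          ┏━━━━━━━━┏━━━━━━━━━━━━━━━━━━━━┓━━━━━┓  
   ┏━━━━━━┃ DialogM┃ DrawingCanvas      ┃     ┃  
   ┃ Check┠────────┠────────────────────┨─────┨  
   ┠──────┃Error ha┃+                   ┃tries┃  
   ┃ [-] w┃        ┃                    ┃     ┃  
   ┃>  [x]┃        ┃                    ┃     ┃  
   ┃     [┃        ┃                    ┃     ┃  
   ┃      ┃The syst┃                    ┃ms pe┃  
   ┃      ┃        ┃                    ┃     ┃  
   ┃      ┃Error ha┃                   #┃tries┃  
   ┃      ┃The pipe┃         ........   ┃y all┃  
   ┃     [┃The pipe┃         ........   ┃urati┃  
   ┃   [ ]┃        ┃                    ┃     ┃  
   ┃   [x]┃        ┃     ~~~~           ┃     ┃  
   ┗━━━━━━┃        ┃     ~~~~           ┃     ┃  


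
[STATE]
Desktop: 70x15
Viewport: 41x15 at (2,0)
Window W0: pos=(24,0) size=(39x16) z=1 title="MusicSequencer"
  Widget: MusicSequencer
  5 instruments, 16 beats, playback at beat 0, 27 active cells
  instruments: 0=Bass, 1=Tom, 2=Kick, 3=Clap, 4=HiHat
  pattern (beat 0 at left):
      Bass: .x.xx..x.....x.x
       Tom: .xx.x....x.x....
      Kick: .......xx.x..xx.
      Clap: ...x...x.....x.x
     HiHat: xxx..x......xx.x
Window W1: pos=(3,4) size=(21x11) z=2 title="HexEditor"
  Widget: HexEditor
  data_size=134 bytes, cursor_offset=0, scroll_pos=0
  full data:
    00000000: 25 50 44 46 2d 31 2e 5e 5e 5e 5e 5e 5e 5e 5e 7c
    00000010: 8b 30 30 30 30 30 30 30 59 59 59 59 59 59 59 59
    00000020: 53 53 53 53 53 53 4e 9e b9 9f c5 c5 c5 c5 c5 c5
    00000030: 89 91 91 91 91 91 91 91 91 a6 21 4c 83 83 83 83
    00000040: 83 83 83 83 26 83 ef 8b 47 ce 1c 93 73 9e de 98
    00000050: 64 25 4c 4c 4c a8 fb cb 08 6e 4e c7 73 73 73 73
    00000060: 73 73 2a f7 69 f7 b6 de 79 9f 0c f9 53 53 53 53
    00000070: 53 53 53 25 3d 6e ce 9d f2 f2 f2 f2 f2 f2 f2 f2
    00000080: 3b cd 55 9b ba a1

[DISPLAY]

                      ┏━━━━━━━━━━━━━━━━━━
                      ┃ MusicSequencer   
                      ┠──────────────────
                      ┃      ▼12345678901
 ┏━━━━━━━━━━━━━━━━━━━┓┃  Bass·█·██··█····
 ┃ HexEditor         ┃┃   Tom·██·█····█·█
 ┠───────────────────┨┃  Kick·······██·█·
 ┃00000000  25 50 44 ┃┃  Clap···█···█····
 ┃00000010  8b 30 30 ┃┃ HiHat███··█······
 ┃00000020  53 53 53 ┃┃                  
 ┃00000030  89 91 91 ┃┃                  
 ┃00000040  83 83 83 ┃┃                  
 ┃00000050  64 25 4c ┃┃                  
 ┃00000060  73 73 2a ┃┃                  
 ┗━━━━━━━━━━━━━━━━━━━┛┃                  


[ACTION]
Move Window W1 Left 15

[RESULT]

                      ┏━━━━━━━━━━━━━━━━━━
                      ┃ MusicSequencer   
                      ┠──────────────────
                      ┃      ▼12345678901
━━━━━━━━━━━━━━━━━━┓   ┃  Bass·█·██··█····
HexEditor         ┃   ┃   Tom·██·█····█·█
──────────────────┨   ┃  Kick·······██·█·
0000000  25 50 44 ┃   ┃  Clap···█···█····
0000010  8b 30 30 ┃   ┃ HiHat███··█······
0000020  53 53 53 ┃   ┃                  
0000030  89 91 91 ┃   ┃                  
0000040  83 83 83 ┃   ┃                  
0000050  64 25 4c ┃   ┃                  
0000060  73 73 2a ┃   ┃                  
━━━━━━━━━━━━━━━━━━┛   ┃                  


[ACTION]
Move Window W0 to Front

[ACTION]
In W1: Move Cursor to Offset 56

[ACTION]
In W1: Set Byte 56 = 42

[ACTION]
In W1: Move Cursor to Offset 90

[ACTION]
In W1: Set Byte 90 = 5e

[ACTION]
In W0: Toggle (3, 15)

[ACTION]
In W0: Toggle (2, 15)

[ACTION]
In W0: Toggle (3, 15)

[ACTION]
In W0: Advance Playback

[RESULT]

                      ┏━━━━━━━━━━━━━━━━━━
                      ┃ MusicSequencer   
                      ┠──────────────────
                      ┃      0▼2345678901
━━━━━━━━━━━━━━━━━━┓   ┃  Bass·█·██··█····
HexEditor         ┃   ┃   Tom·██·█····█·█
──────────────────┨   ┃  Kick·······██·█·
0000000  25 50 44 ┃   ┃  Clap···█···█····
0000010  8b 30 30 ┃   ┃ HiHat███··█······
0000020  53 53 53 ┃   ┃                  
0000030  89 91 91 ┃   ┃                  
0000040  83 83 83 ┃   ┃                  
0000050  64 25 4c ┃   ┃                  
0000060  73 73 2a ┃   ┃                  
━━━━━━━━━━━━━━━━━━┛   ┃                  


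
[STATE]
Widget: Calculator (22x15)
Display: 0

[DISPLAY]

                     0
┌───┬───┬───┬───┐     
│ 7 │ 8 │ 9 │ ÷ │     
├───┼───┼───┼───┤     
│ 4 │ 5 │ 6 │ × │     
├───┼───┼───┼───┤     
│ 1 │ 2 │ 3 │ - │     
├───┼───┼───┼───┤     
│ 0 │ . │ = │ + │     
├───┼───┼───┼───┤     
│ C │ MC│ MR│ M+│     
└───┴───┴───┴───┘     
                      
                      
                      


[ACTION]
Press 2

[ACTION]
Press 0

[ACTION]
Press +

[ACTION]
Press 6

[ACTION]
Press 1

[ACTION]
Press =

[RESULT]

                    81
┌───┬───┬───┬───┐     
│ 7 │ 8 │ 9 │ ÷ │     
├───┼───┼───┼───┤     
│ 4 │ 5 │ 6 │ × │     
├───┼───┼───┼───┤     
│ 1 │ 2 │ 3 │ - │     
├───┼───┼───┼───┤     
│ 0 │ . │ = │ + │     
├───┼───┼───┼───┤     
│ C │ MC│ MR│ M+│     
└───┴───┴───┴───┘     
                      
                      
                      


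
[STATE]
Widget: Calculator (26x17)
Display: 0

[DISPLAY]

                         0
┌───┬───┬───┬───┐         
│ 7 │ 8 │ 9 │ ÷ │         
├───┼───┼───┼───┤         
│ 4 │ 5 │ 6 │ × │         
├───┼───┼───┼───┤         
│ 1 │ 2 │ 3 │ - │         
├───┼───┼───┼───┤         
│ 0 │ . │ = │ + │         
├───┼───┼───┼───┤         
│ C │ MC│ MR│ M+│         
└───┴───┴───┴───┘         
                          
                          
                          
                          
                          


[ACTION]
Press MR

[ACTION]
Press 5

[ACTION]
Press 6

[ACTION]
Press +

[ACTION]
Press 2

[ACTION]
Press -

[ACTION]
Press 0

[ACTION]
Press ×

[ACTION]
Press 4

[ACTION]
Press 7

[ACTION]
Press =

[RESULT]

                      2726
┌───┬───┬───┬───┐         
│ 7 │ 8 │ 9 │ ÷ │         
├───┼───┼───┼───┤         
│ 4 │ 5 │ 6 │ × │         
├───┼───┼───┼───┤         
│ 1 │ 2 │ 3 │ - │         
├───┼───┼───┼───┤         
│ 0 │ . │ = │ + │         
├───┼───┼───┼───┤         
│ C │ MC│ MR│ M+│         
└───┴───┴───┴───┘         
                          
                          
                          
                          
                          


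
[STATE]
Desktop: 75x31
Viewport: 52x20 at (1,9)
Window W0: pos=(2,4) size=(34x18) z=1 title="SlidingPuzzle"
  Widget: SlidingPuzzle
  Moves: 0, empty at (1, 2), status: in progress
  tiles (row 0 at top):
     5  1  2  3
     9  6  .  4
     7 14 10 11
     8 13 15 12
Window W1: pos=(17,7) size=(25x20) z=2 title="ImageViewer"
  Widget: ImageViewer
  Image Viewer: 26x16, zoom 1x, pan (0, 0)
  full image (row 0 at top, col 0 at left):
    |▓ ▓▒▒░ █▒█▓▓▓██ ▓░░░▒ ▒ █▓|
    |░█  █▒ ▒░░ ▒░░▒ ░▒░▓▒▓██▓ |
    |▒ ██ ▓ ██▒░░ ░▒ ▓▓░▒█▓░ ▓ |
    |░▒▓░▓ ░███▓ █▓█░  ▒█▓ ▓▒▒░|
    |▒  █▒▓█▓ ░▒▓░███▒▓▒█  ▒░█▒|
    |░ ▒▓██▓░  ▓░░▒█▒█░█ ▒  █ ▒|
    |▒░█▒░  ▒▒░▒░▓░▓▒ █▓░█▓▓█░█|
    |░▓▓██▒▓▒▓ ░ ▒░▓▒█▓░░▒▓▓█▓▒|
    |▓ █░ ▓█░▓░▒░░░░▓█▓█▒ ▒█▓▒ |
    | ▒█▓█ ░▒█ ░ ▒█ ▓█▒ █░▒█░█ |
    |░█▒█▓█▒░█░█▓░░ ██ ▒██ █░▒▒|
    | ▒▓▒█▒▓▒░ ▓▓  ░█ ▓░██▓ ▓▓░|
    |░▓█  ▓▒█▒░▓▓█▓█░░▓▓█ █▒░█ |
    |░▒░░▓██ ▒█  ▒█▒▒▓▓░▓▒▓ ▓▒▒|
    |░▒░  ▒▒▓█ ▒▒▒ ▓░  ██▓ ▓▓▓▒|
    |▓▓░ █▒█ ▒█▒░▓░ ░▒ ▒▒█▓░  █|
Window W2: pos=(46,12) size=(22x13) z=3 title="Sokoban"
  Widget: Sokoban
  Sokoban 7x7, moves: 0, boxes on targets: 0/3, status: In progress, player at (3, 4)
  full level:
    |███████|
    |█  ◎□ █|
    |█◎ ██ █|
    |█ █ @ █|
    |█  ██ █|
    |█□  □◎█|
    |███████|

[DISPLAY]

 ┃├────┼────┼───┠───────────────────────┨           
 ┃│  9 │  6 │   ┃▓ ▓▒▒░ █▒█▓▓▓██ ▓░░░▒ ▒┃           
 ┃├────┼────┼───┃░█  █▒ ▒░░ ▒░░▒ ░▒░▓▒▓█┃           
 ┃│  7 │ 14 │ 10┃▒ ██ ▓ ██▒░░ ░▒ ▓▓░▒█▓░┃    ┏━━━━━━
 ┃├────┼────┼───┃░▒▓░▓ ░███▓ █▓█░  ▒█▓ ▓┃    ┃ Sokob
 ┃│  8 │ 13 │ 15┃▒  █▒▓█▓ ░▒▓░███▒▓▒█  ▒┃    ┠──────
 ┃└────┴────┴───┃░ ▒▓██▓░  ▓░░▒█▒█░█ ▒  ┃    ┃██████
 ┃Moves: 0      ┃▒░█▒░  ▒▒░▒░▓░▓▒ █▓░█▓▓┃    ┃█  ◎□ 
 ┃              ┃░▓▓██▒▓▒▓ ░ ▒░▓▒█▓░░▒▓▓┃    ┃█◎ ██ 
 ┃              ┃▓ █░ ▓█░▓░▒░░░░▓█▓█▒ ▒█┃    ┃█ █ @ 
 ┃              ┃ ▒█▓█ ░▒█ ░ ▒█ ▓█▒ █░▒█┃    ┃█  ██ 
 ┃              ┃░█▒█▓█▒░█░█▓░░ ██ ▒██ █┃    ┃█□  □◎
 ┗━━━━━━━━━━━━━━┃ ▒▓▒█▒▓▒░ ▓▓  ░█ ▓░██▓ ┃    ┃██████
                ┃░▓█  ▓▒█▒░▓▓█▓█░░▓▓█ █▒┃    ┃Moves:
                ┃░▒░░▓██ ▒█  ▒█▒▒▓▓░▓▒▓ ┃    ┃      
                ┃░▒░  ▒▒▓█ ▒▒▒ ▓░  ██▓ ▓┃    ┗━━━━━━
                ┃▓▓░ █▒█ ▒█▒░▓░ ░▒ ▒▒█▓░┃           
                ┗━━━━━━━━━━━━━━━━━━━━━━━┛           
                                                    
                                                    


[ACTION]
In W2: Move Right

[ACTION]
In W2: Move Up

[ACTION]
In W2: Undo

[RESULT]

 ┃├────┼────┼───┠───────────────────────┨           
 ┃│  9 │  6 │   ┃▓ ▓▒▒░ █▒█▓▓▓██ ▓░░░▒ ▒┃           
 ┃├────┼────┼───┃░█  █▒ ▒░░ ▒░░▒ ░▒░▓▒▓█┃           
 ┃│  7 │ 14 │ 10┃▒ ██ ▓ ██▒░░ ░▒ ▓▓░▒█▓░┃    ┏━━━━━━
 ┃├────┼────┼───┃░▒▓░▓ ░███▓ █▓█░  ▒█▓ ▓┃    ┃ Sokob
 ┃│  8 │ 13 │ 15┃▒  █▒▓█▓ ░▒▓░███▒▓▒█  ▒┃    ┠──────
 ┃└────┴────┴───┃░ ▒▓██▓░  ▓░░▒█▒█░█ ▒  ┃    ┃██████
 ┃Moves: 0      ┃▒░█▒░  ▒▒░▒░▓░▓▒ █▓░█▓▓┃    ┃█  ◎□ 
 ┃              ┃░▓▓██▒▓▒▓ ░ ▒░▓▒█▓░░▒▓▓┃    ┃█◎ ██ 
 ┃              ┃▓ █░ ▓█░▓░▒░░░░▓█▓█▒ ▒█┃    ┃█ █  @
 ┃              ┃ ▒█▓█ ░▒█ ░ ▒█ ▓█▒ █░▒█┃    ┃█  ██ 
 ┃              ┃░█▒█▓█▒░█░█▓░░ ██ ▒██ █┃    ┃█□  □◎
 ┗━━━━━━━━━━━━━━┃ ▒▓▒█▒▓▒░ ▓▓  ░█ ▓░██▓ ┃    ┃██████
                ┃░▓█  ▓▒█▒░▓▓█▓█░░▓▓█ █▒┃    ┃Moves:
                ┃░▒░░▓██ ▒█  ▒█▒▒▓▓░▓▒▓ ┃    ┃      
                ┃░▒░  ▒▒▓█ ▒▒▒ ▓░  ██▓ ▓┃    ┗━━━━━━
                ┃▓▓░ █▒█ ▒█▒░▓░ ░▒ ▒▒█▓░┃           
                ┗━━━━━━━━━━━━━━━━━━━━━━━┛           
                                                    
                                                    


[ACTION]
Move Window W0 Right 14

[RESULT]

               ┃┠───────────────────────┨       ┃   
               ┃┃▓ ▓▒▒░ █▒█▓▓▓██ ▓░░░▒ ▒┃       ┃   
               ┃┃░█  █▒ ▒░░ ▒░░▒ ░▒░▓▒▓█┃       ┃   
               ┃┃▒ ██ ▓ ██▒░░ ░▒ ▓▓░▒█▓░┃    ┏━━━━━━
               ┃┃░▒▓░▓ ░███▓ █▓█░  ▒█▓ ▓┃    ┃ Sokob
               ┃┃▒  █▒▓█▓ ░▒▓░███▒▓▒█  ▒┃    ┠──────
               ┃┃░ ▒▓██▓░  ▓░░▒█▒█░█ ▒  ┃    ┃██████
               ┃┃▒░█▒░  ▒▒░▒░▓░▓▒ █▓░█▓▓┃    ┃█  ◎□ 
               ┃┃░▓▓██▒▓▒▓ ░ ▒░▓▒█▓░░▒▓▓┃    ┃█◎ ██ 
               ┃┃▓ █░ ▓█░▓░▒░░░░▓█▓█▒ ▒█┃    ┃█ █  @
               ┃┃ ▒█▓█ ░▒█ ░ ▒█ ▓█▒ █░▒█┃    ┃█  ██ 
               ┃┃░█▒█▓█▒░█░█▓░░ ██ ▒██ █┃    ┃█□  □◎
               ┗┃ ▒▓▒█▒▓▒░ ▓▓  ░█ ▓░██▓ ┃━━━━┃██████
                ┃░▓█  ▓▒█▒░▓▓█▓█░░▓▓█ █▒┃    ┃Moves:
                ┃░▒░░▓██ ▒█  ▒█▒▒▓▓░▓▒▓ ┃    ┃      
                ┃░▒░  ▒▒▓█ ▒▒▒ ▓░  ██▓ ▓┃    ┗━━━━━━
                ┃▓▓░ █▒█ ▒█▒░▓░ ░▒ ▒▒█▓░┃           
                ┗━━━━━━━━━━━━━━━━━━━━━━━┛           
                                                    
                                                    


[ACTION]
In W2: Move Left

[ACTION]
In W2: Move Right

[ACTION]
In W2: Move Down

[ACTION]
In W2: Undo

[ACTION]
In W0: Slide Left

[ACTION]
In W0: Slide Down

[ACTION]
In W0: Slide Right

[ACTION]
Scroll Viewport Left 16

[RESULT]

                ┃┠───────────────────────┨       ┃  
                ┃┃▓ ▓▒▒░ █▒█▓▓▓██ ▓░░░▒ ▒┃       ┃  
                ┃┃░█  █▒ ▒░░ ▒░░▒ ░▒░▓▒▓█┃       ┃  
                ┃┃▒ ██ ▓ ██▒░░ ░▒ ▓▓░▒█▓░┃    ┏━━━━━
                ┃┃░▒▓░▓ ░███▓ █▓█░  ▒█▓ ▓┃    ┃ Soko
                ┃┃▒  █▒▓█▓ ░▒▓░███▒▓▒█  ▒┃    ┠─────
                ┃┃░ ▒▓██▓░  ▓░░▒█▒█░█ ▒  ┃    ┃█████
                ┃┃▒░█▒░  ▒▒░▒░▓░▓▒ █▓░█▓▓┃    ┃█  ◎□
                ┃┃░▓▓██▒▓▒▓ ░ ▒░▓▒█▓░░▒▓▓┃    ┃█◎ ██
                ┃┃▓ █░ ▓█░▓░▒░░░░▓█▓█▒ ▒█┃    ┃█ █  
                ┃┃ ▒█▓█ ░▒█ ░ ▒█ ▓█▒ █░▒█┃    ┃█  ██
                ┃┃░█▒█▓█▒░█░█▓░░ ██ ▒██ █┃    ┃█□  □
                ┗┃ ▒▓▒█▒▓▒░ ▓▓  ░█ ▓░██▓ ┃━━━━┃█████
                 ┃░▓█  ▓▒█▒░▓▓█▓█░░▓▓█ █▒┃    ┃Moves
                 ┃░▒░░▓██ ▒█  ▒█▒▒▓▓░▓▒▓ ┃    ┃     
                 ┃░▒░  ▒▒▓█ ▒▒▒ ▓░  ██▓ ▓┃    ┗━━━━━
                 ┃▓▓░ █▒█ ▒█▒░▓░ ░▒ ▒▒█▓░┃          
                 ┗━━━━━━━━━━━━━━━━━━━━━━━┛          
                                                    
                                                    


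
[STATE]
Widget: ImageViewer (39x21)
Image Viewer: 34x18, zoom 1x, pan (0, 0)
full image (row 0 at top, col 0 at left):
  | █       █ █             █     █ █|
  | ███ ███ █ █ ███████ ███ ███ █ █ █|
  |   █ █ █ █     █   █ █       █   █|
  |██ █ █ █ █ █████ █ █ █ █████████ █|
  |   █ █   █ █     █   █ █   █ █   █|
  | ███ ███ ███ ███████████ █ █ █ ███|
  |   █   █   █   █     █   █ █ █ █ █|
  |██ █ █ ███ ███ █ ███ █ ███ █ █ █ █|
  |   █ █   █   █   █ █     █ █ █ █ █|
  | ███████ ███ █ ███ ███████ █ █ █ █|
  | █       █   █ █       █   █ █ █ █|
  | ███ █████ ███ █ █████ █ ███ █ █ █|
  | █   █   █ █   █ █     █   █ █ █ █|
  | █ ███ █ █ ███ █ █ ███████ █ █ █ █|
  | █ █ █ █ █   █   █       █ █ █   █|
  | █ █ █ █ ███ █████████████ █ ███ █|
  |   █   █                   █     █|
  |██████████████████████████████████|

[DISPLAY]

 █       █ █             █     █ █     
 ███ ███ █ █ ███████ ███ ███ █ █ █     
   █ █ █ █     █   █ █       █   █     
██ █ █ █ █ █████ █ █ █ █████████ █     
   █ █   █ █     █   █ █   █ █   █     
 ███ ███ ███ ███████████ █ █ █ ███     
   █   █   █   █     █   █ █ █ █ █     
██ █ █ ███ ███ █ ███ █ ███ █ █ █ █     
   █ █   █   █   █ █     █ █ █ █ █     
 ███████ ███ █ ███ ███████ █ █ █ █     
 █       █   █ █       █   █ █ █ █     
 ███ █████ ███ █ █████ █ ███ █ █ █     
 █   █   █ █   █ █     █   █ █ █ █     
 █ ███ █ █ ███ █ █ ███████ █ █ █ █     
 █ █ █ █ █   █   █       █ █ █   █     
 █ █ █ █ ███ █████████████ █ ███ █     
   █   █                   █     █     
██████████████████████████████████     
                                       
                                       
                                       


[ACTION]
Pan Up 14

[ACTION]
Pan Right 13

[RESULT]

            █     █ █                  
███████ ███ ███ █ █ █                  
  █   █ █       █   █                  
███ █ █ █ █████████ █                  
    █   █ █   █ █   █                  
███████████ █ █ █ ███                  
  █     █   █ █ █ █ █                  
█ █ ███ █ ███ █ █ █ █                  
█   █ █     █ █ █ █ █                  
█ ███ ███████ █ █ █ █                  
█ █       █   █ █ █ █                  
█ █ █████ █ ███ █ █ █                  
  █ █     █   █ █ █ █                  
█ █ █ ███████ █ █ █ █                  
█   █       █ █ █   █                  
█████████████ █ ███ █                  
              █     █                  
█████████████████████                  
                                       
                                       
                                       
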